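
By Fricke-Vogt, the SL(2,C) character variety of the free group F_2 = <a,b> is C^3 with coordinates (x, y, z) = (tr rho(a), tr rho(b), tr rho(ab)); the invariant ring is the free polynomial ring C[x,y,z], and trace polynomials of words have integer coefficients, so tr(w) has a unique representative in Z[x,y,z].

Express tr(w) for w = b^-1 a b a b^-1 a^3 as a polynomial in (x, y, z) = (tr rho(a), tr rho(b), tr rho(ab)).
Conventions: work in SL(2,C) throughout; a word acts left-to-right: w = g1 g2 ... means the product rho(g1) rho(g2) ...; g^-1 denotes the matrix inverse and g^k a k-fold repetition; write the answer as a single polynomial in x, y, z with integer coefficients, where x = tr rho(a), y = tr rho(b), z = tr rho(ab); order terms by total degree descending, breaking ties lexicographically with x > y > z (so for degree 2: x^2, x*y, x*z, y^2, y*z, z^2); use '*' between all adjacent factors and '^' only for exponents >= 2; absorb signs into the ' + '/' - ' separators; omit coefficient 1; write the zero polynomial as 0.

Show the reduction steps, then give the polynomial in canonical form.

x^4*y^2*z - x^3*y^3 - 2*x^3*y*z^2 - x^2*y^2*z + x^2*z^3 + 2*x^3*y + 2*x*y^3 + 3*x*y*z^2 - 2*x^2*z - y^2*z - z^3 - 5*x*y + 3*z

tr(a b a) = tr(a) * tr(b a) - tr(b) = x*z - y
apply: tr(b a^3) = tr(a) * tr(a b a) - tr(a b) = x^2*z - x*y - z
tr(a^3 b a) = tr(a) * tr(b a^3) - tr(b a^2) = x^3*z - x^2*y - 2*x*z + y
apply: tr(a^4 b a) = tr(a) * tr(a^3 b a) - tr(a^3 b) = x^4*z - x^3*y - 3*x^2*z + 2*x*y + z
tr(b a b a) = tr(a b) * tr(a b) - tr(1)   [split at repeated a] = z^2 - 2
tr(b a b) = tr(b) * tr(a b) - tr(a) = y*z - x
use: tr(b a b a^2) = tr(a) * tr(b a b a) - tr(b a b) = x*z^2 - y*z - x
use: tr(a^2 b a b a) = tr(a) * tr(b a b a^2) - tr(b a b a) = x^2*z^2 - x*y*z - x^2 - z^2 + 2
tr(a^4 b a b) = tr(a) * tr(a^2 b a b a) - tr(a^2 b a b) = x^3*z^2 - x^2*y*z - x^3 - 2*x*z^2 + y*z + 3*x
tr(a b a b^-1 a^3) = tr(a^4 b a) * tr(b) - tr(a^4 b a b) = x^4*y*z - x^3*y^2 - x^3*z^2 - 2*x^2*y*z + x^3 + 2*x*y^2 + 2*x*z^2 - 3*x
apply: tr(b a b a b a) = tr(a b a b) * tr(a b) - tr(b a)   [split at repeated a] = z^3 - 3*z
use: tr(b a b a b) = tr(b) * tr(a b a b) - tr(a b a) = y*z^2 - x*z - y
tr(a b a b a b a) = tr(a) * tr(b a b a b a) - tr(b a b a b) = x*z^3 - y*z^2 - 2*x*z + y
apply: tr(a^3 b a b a b) = tr(a) * tr(a b a b a b a) - tr(a b a b a b) = x^2*z^3 - x*y*z^2 - 2*x^2*z - z^3 + x*y + 3*z
apply: tr(a b a b^-1 a^3 b) = tr(a^3 b a b a) * tr(b) - tr(a^3 b a b a b) = x^3*y*z^2 - x^2*y^2*z - x^2*z^3 - x^3*y - x*y*z^2 + 2*x^2*z + y^2*z + z^3 + 2*x*y - 3*z
tr(b^-1 a b a b^-1 a^3) = tr(a b a b^-1 a^3) * tr(b) - tr(a b a b^-1 a^3 b) = x^4*y^2*z - x^3*y^3 - 2*x^3*y*z^2 - x^2*y^2*z + x^2*z^3 + 2*x^3*y + 2*x*y^3 + 3*x*y*z^2 - 2*x^2*z - y^2*z - z^3 - 5*x*y + 3*z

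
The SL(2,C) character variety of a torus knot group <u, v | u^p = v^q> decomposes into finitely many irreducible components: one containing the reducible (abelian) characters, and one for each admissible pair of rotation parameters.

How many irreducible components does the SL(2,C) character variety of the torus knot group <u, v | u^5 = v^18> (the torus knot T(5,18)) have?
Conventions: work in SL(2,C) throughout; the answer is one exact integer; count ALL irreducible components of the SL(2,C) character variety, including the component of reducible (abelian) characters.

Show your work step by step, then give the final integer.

35

Gamma = < u, v | u^5 = v^18 > (torus knot T(5,18)); the central element u^5 = v^18 acts as +I or -I in any irreducible SL(2,C) representation.
On an irreducible component, tr(u) is locked at 2*cos(pi*alpha/5) for some alpha in 1..4, and tr(v) at 2*cos(pi*beta/18) for some beta in 1..17.
Consistency of u^5 = (-1)^alpha I with v^18 = (-1)^beta I forces alpha = beta (mod 2).
count pairs: odd alpha (2 choices) x odd beta (9), plus even alpha (2) x even beta (8): 2*9 + 2*8 = 34.
components with irreducible characters: 34; plus the single component of reducible (abelian) characters: total 35.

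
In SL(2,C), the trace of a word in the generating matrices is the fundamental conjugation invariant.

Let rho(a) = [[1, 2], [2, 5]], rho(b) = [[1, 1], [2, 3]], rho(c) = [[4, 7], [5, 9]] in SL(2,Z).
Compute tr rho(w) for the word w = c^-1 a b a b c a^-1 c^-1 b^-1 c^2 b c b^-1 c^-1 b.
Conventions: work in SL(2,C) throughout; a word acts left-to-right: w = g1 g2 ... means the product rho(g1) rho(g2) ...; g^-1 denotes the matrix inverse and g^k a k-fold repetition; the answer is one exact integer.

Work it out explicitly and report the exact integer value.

rho(c^-1) = [[9, -7], [-5, 4]]
... * rho(a) = [[1, 2], [2, 5]]  ->  [[-5, -17], [3, 10]]
... * rho(b) = [[1, 1], [2, 3]]  ->  [[-39, -56], [23, 33]]
... * rho(a) = [[1, 2], [2, 5]]  ->  [[-151, -358], [89, 211]]
... * rho(b) = [[1, 1], [2, 3]]  ->  [[-867, -1225], [511, 722]]
... * rho(c) = [[4, 7], [5, 9]]  ->  [[-9593, -17094], [5654, 10075]]
... * rho(a^-1) = [[5, -2], [-2, 1]]  ->  [[-13777, 2092], [8120, -1233]]
... * rho(c^-1) = [[9, -7], [-5, 4]]  ->  [[-134453, 104807], [79245, -61772]]
... * rho(b^-1) = [[3, -1], [-2, 1]]  ->  [[-612973, 239260], [361279, -141017]]
... * rho(c) = [[4, 7], [5, 9]]  ->  [[-1255592, -2137471], [740031, 1259800]]
... * rho(c) = [[4, 7], [5, 9]]  ->  [[-15709723, -28026383], [9259124, 16518417]]
... * rho(b) = [[1, 1], [2, 3]]  ->  [[-71762489, -99788872], [42295958, 58814375]]
... * rho(c) = [[4, 7], [5, 9]]  ->  [[-785994316, -1400437271], [463255707, 825401081]]
... * rho(b^-1) = [[3, -1], [-2, 1]]  ->  [[442891594, -614442955], [-261035041, 362145374]]
... * rho(c^-1) = [[9, -7], [-5, 4]]  ->  [[7058239121, -5558012978], [-4160042239, 3275826783]]
... * rho(b) = [[1, 1], [2, 3]]  ->  [[-4057786835, -9615799813], [2391611327, 5667438110]]
tr = -4057786835 + 5667438110 = 1609651275

1609651275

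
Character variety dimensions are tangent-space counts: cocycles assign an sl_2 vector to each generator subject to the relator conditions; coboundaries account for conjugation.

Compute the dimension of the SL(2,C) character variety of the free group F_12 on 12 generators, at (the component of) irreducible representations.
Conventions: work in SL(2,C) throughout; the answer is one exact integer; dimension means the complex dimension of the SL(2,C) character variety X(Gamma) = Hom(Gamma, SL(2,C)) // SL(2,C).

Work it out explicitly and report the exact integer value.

The free group F_12: 12 generators, no relators.
Z^1(Gamma, Ad rho) = (sl_2)^12: a cocycle is a free choice of one sl_2 vector per generator, so dim Z^1 = 3*12 = 36.
Irreducibility makes the coboundary map sl_2 -> Z^1 injective (trivial centralizer), so dim B^1 = 3.
dim H^1 = 36 - 3 = 33, which is dim X.

33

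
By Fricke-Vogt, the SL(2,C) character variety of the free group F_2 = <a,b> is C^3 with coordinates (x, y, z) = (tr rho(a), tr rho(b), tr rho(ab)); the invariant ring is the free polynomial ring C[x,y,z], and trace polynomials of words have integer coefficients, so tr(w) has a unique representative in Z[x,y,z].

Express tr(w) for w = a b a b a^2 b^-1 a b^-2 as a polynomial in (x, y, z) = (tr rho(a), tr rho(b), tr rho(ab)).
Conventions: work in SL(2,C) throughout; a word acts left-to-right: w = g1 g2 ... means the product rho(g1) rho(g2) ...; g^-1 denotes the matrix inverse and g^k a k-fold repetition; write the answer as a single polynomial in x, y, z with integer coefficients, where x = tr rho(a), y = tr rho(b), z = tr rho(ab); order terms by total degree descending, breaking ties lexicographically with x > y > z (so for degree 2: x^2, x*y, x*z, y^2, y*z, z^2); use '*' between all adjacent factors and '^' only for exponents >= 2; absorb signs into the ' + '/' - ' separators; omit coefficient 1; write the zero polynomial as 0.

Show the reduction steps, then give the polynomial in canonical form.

x^3*y^3*z^2 - x^2*y^4*z - 2*x^2*y^2*z^3 - x^3*y^3 - x^3*y*z^2 + x*y^3*z^2 + x*y*z^4 + 4*x^2*y^2*z + x^2*z^3 + x^3*y + x*y^3 - 3*x*y*z^2 - x^2*z - x*y - z

reduce: tr(b a b a) = tr(b a) tr(b a) - tr(1)   [split at a repeated b] = z^2 - 2
so tr(b a b) = tr(b) tr(a b) - tr(a)   [square of b] = y*z - x
so tr(a b a b a) = tr(a) tr(b a b a) - tr(b a b)   [square of a] = x*z^2 - y*z - x
tr(b a b a^3) = tr(a) tr(a b a b a) - tr(a b a b)   [square of a] = x^2*z^2 - x*y*z - x^2 - z^2 + 2
so tr(a^2 b a b a^2) = tr(a) tr(b a b a^3) - tr(b a b a^2)   [square of a] = x^3*z^2 - x^2*y*z - x^3 - 2*x*z^2 + y*z + 3*x
so tr(b a b a b a) = tr(a b a b) tr(a b) - tr(b a)   [split at a repeated a] = z^3 - 3*z
tr(a b a) = tr(a) tr(b a) - tr(b)   [square of a] = x*z - y
so tr(b a b a b) = tr(b) tr(a b a b) - tr(a b a)   [square of b] = y*z^2 - x*z - y
reduce: tr(b a^2 b a b a) = tr(a) tr(b a b a b a) - tr(b a b a b)   [square of a] = x*z^3 - y*z^2 - 2*x*z + y
reduce: tr(b a b^2) = tr(b) tr(b a b) - tr(b a)   [square of b] = y^2*z - x*y - z
so tr(b a^2 b a b) = tr(a) tr(b a b^2 a) - tr(b a b^2)   [square of a] = x*y*z^2 - x^2*z - y^2*z + z
reduce: tr(a^2 b a b a^2 b) = tr(a) tr(b a^2 b a b a) - tr(b a^2 b a b)   [square of a] = x^2*z^3 - 2*x*y*z^2 - x^2*z + y^2*z + x*y - z
tr(a b a b a^2 b^-1 a) = tr(a^2 b a b a^2) tr(b) - tr(a^2 b a b a^2 b)   [inverse elimination on b] = x^3*y*z^2 - x^2*y^2*z - x^2*z^3 - x^3*y + x^2*z + 2*x*y + z
reduce: tr(a b a b a b a^2) = tr(a) tr(a b a b a b a) - tr(a b a b a b)   [square of a] = x^2*z^3 - x*y*z^2 - 2*x^2*z - z^3 + x*y + 3*z
reduce: tr(b a b a b a b a) = tr(a b a b) tr(a b a b) - tr(1)   [split at a repeated a] = z^4 - 4*z^2 + 2
so tr(b a b a b a b) = tr(b) tr(a b a b a b) - tr(a b a b a)   [square of b] = y*z^3 - x*z^2 - 2*y*z + x
so tr(a b a b a b a^2 b) = tr(a) tr(b a b a b a b a) - tr(b a b a b a b)   [square of a] = x*z^4 - y*z^3 - 3*x*z^2 + 2*y*z + x
tr(a b a b a^2 b^-1 a b) = tr(a b a b a b a^2) tr(b) - tr(a b a b a b a^2 b)   [inverse elimination on b] = x^2*y*z^3 - x*y^2*z^2 - x*z^4 - 2*x^2*y*z + x*y^2 + 3*x*z^2 + y*z - x
tr(b^-1 a b a b a^2 b^-1 a) = tr(a b a b a^2 b^-1 a) tr(b) - tr(a b a b a^2 b^-1 a b)   [inverse elimination on b] = x^3*y^2*z^2 - x^2*y^3*z - 2*x^2*y*z^3 - x^3*y^2 + x*y^2*z^2 + x*z^4 + 3*x^2*y*z + x*y^2 - 3*x*z^2 + x
reduce: tr(a b a b a^2 b^-1 a b^-2) = tr(b^-1 a b a b a^2 b^-1 a) tr(b) - tr(b^-1 a b a b a^2 b^-1 a b)   [inverse elimination on b] = x^3*y^3*z^2 - x^2*y^4*z - 2*x^2*y^2*z^3 - x^3*y^3 - x^3*y*z^2 + x*y^3*z^2 + x*y*z^4 + 4*x^2*y^2*z + x^2*z^3 + x^3*y + x*y^3 - 3*x*y*z^2 - x^2*z - x*y - z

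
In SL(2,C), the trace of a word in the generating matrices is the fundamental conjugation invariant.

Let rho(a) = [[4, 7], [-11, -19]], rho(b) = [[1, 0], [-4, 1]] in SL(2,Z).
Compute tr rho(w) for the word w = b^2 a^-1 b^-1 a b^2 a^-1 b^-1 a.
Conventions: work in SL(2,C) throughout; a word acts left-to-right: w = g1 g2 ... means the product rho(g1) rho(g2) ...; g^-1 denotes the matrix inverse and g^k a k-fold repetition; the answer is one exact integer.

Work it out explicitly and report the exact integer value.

rho(b) = [[1, 0], [-4, 1]]
... * rho(b) = [[1, 0], [-4, 1]]  ->  [[1, 0], [-8, 1]]
... * rho(a^-1) = [[-19, -7], [11, 4]]  ->  [[-19, -7], [163, 60]]
... * rho(b^-1) = [[1, 0], [4, 1]]  ->  [[-47, -7], [403, 60]]
... * rho(a) = [[4, 7], [-11, -19]]  ->  [[-111, -196], [952, 1681]]
... * rho(b) = [[1, 0], [-4, 1]]  ->  [[673, -196], [-5772, 1681]]
... * rho(b) = [[1, 0], [-4, 1]]  ->  [[1457, -196], [-12496, 1681]]
... * rho(a^-1) = [[-19, -7], [11, 4]]  ->  [[-29839, -10983], [255915, 94196]]
... * rho(b^-1) = [[1, 0], [4, 1]]  ->  [[-73771, -10983], [632699, 94196]]
... * rho(a) = [[4, 7], [-11, -19]]  ->  [[-174271, -307720], [1494640, 2639169]]
tr = -174271 + 2639169 = 2464898

2464898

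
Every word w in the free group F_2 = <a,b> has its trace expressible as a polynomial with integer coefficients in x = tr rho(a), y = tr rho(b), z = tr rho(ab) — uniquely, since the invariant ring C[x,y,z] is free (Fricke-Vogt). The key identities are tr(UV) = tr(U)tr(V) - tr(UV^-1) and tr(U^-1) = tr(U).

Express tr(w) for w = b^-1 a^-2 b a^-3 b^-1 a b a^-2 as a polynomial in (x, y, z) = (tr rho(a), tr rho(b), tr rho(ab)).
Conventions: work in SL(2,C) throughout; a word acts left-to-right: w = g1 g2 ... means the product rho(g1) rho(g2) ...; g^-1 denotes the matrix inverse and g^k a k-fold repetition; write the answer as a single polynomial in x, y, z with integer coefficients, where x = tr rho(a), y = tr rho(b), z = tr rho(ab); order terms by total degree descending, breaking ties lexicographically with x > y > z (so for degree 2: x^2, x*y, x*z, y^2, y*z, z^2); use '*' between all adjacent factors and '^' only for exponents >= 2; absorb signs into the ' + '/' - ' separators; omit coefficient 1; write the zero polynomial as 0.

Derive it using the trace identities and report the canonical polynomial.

-x^6*y^2*z^2 + x^7*y*z + 2*x^5*y^3*z + 2*x^5*y*z^3 - x^6*y^2 - x^6*z^2 - x^4*y^4 - x^4*y^2*z^2 - x^4*z^4 - 4*x^5*y*z - 2*x^3*y^3*z - 2*x^3*y*z^3 + 4*x^4*y^2 + 4*x^4*z^2 + x^2*y^4 + 2*x^2*y^2*z^2 + x^2*z^4 + x^3*y*z + x^4 - x^2*y^2 - x^2*z^2 + x*y*z - 4*x^2 - y^2 - z^2 + 2

trace(b^2) = trace(b)*trace(b) - trace(1) = y^2 - 2
use: trace(b^2 a) = trace(b)*trace(a b) - trace(a) = y*z - x
trace(a^-1 b^2) = trace(b^2)*trace(a) - trace(b^2 a) = x*y^2 - y*z - x
trace(a^-1 b^2 a^-1) = trace(a^-1 b^2)*trace(a) - trace(a^-1 b^2 a) = x^2*y^2 - x*y*z - x^2 - y^2 + 2
trace(b^2 a^-3) = trace(a^-1 b^2 a^-1)*trace(a) - trace(a^-1 b^2) = x^3*y^2 - x^2*y*z - x^3 - 2*x*y^2 + y*z + 3*x
trace(a^-2 b^2 a^-2) = trace(b^2 a^-3)*trace(a) - trace(b^2 a^-2) = x^4*y^2 - x^3*y*z - x^4 - 3*x^2*y^2 + 2*x*y*z + 4*x^2 + y^2 - 2
apply: trace(b^3) = trace(b)*trace(b^2) - trace(b) = y^3 - 3*y
apply: trace(b^3 a) = trace(b)*trace(b a b) - trace(b a) = y^2*z - x*y - z
trace(b^3 a^-1) = trace(b^3)*trace(a) - trace(b^3 a) = x*y^3 - y^2*z - 2*x*y + z
use: trace(b^2 a^-2 b) = trace(b^3 a^-1)*trace(a) - trace(b^3) = x^2*y^3 - x*y^2*z - 2*x^2*y - y^3 + x*z + 3*y
use: trace(a b a b) = trace(a b)*trace(a b) - trace(1) = z^2 - 2
trace(a b a) = trace(a)*trace(b a) - trace(b) = x*z - y
trace(b a b^2 a) = trace(b)*trace(a b a b) - trace(a b a) = y*z^2 - x*z - y
trace(b a b^2 a^-1) = trace(b a b^2)*trace(a) - trace(b a b^2 a) = x*y^2*z - x^2*y - y*z^2 + y
apply: trace(b^2 a^-2 b a) = trace(b a b^2 a^-1)*trace(a) - trace(b a b^2) = x^2*y^2*z - x^3*y - x*y*z^2 - y^2*z + 2*x*y + z
trace(a^-1 b^2 a^-2 b) = trace(b^2 a^-2 b)*trace(a) - trace(b^2 a^-2 b a) = x^3*y^3 - 2*x^2*y^2*z - x^3*y - x*y^3 + x*y*z^2 + x^2*z + y^2*z + x*y - z
trace(a^-2 b^2 a^-2 b) = trace(a^-1 b^2 a^-2 b)*trace(a) - trace(a^-1 b^2 a^-2 b a) = x^4*y^3 - 2*x^3*y^2*z - x^4*y - 2*x^2*y^3 + x^2*y*z^2 + x^3*z + 2*x*y^2*z + 3*x^2*y + y^3 - 2*x*z - 3*y
trace(b a^-2 b^-1 a^-2 b) = trace(a^-2 b^2 a^-2)*trace(b) - trace(a^-2 b^2 a^-2 b) = x^3*y^2*z - x^2*y^3 - x^2*y*z^2 - x^3*z + x^2*y + 2*x*z + y
apply: trace(b a b a^-1) = trace(b a b)*trace(a) - trace(b a b a) = x*y*z - x^2 - z^2 + 2
apply: trace(a b^2 a) = trace(a)*trace(b^2 a) - trace(b^2) = x*y*z - x^2 - y^2 + 2
apply: trace(b a b^2 a b) = trace(b)*trace(a b^2 a b) - trace(a b^2 a) = y^2*z^2 - 2*x*y*z + x^2 - 2
use: trace(a b a b a b) = trace(a b a b)*trace(a b) - trace(b a) = z^3 - 3*z
use: trace(a b a b a) = trace(a)*trace(b a b a) - trace(b a b) = x*z^2 - y*z - x
trace(b a b^2 a b a) = trace(b)*trace(a b a b a b) - trace(a b a b a) = y*z^3 - x*z^2 - 2*y*z + x
apply: trace(a b^2 a b a^-1 b) = trace(b a b^2 a b)*trace(a) - trace(b a b^2 a b a) = x*y^2*z^2 - 2*x^2*y*z - y*z^3 + x^3 + x*z^2 + 2*y*z - 3*x
apply: trace(b^2 a b a^-1 b^-1 a) = trace(a b^2 a b a^-1)*trace(b) - trace(a b^2 a b a^-1 b) = -x*y^2*z^2 + 2*x^2*y*z + y^3*z + y*z^3 - x^3 - x*y^2 - x*z^2 - 3*y*z + 3*x
apply: trace(b a b a^-1 b^-1 a^-1 b) = trace(b^2 a b a^-1 b^-1)*trace(a) - trace(b^2 a b a^-1 b^-1 a) = x*y^2*z^2 - x^2*y*z - y^3*z - y*z^3 + x*y^2 + 3*y*z - x
trace(b a b a b a b a) = trace(a b)*trace(a b a b a b) - trace(a^-1 b^-1 a^-1 b^-1) = z^4 - 4*z^2 + 2
trace(a^-1 b a b a b a b) = trace(b a b a b a b)*trace(a) - trace(b a b a b a b a) = x*y*z^3 - x^2*z^2 - z^4 - 2*x*y*z + x^2 + 4*z^2 - 2
trace(b^-1 a^-1 b a b a b a) = trace(a^-1 b a b a b a)*trace(b) - trace(a^-1 b a b a b a b) = -x*y*z^3 + x^2*z^2 + y^2*z^2 + z^4 + x*y*z - x^2 - y^2 - 4*z^2 + 2
apply: trace(b a b a^-1 b^-1 a^-1 b a) = trace(b^-1 a^-1 b a b a b)*trace(a) - trace(b^-1 a^-1 b a b a b a) = x*y*z^3 - x^2*z^2 - y^2*z^2 - z^4 + y^2 + 4*z^2 - 2
apply: trace(b^-1 a^-1 b a^-1 b a b a^-1) = trace(b a b a^-1 b^-1 a^-1 b)*trace(a) - trace(b a b a^-1 b^-1 a^-1 b a) = x^2*y^2*z^2 - x^3*y*z - x*y^3*z - 2*x*y*z^3 + x^2*y^2 + x^2*z^2 + y^2*z^2 + z^4 + 3*x*y*z - x^2 - y^2 - 4*z^2 + 2
apply: trace(a^-1 b a^-1 b a b a^-2 b^-1) = trace(b^-1 a^-1 b a^-1 b a b a^-1)*trace(a) - trace(b^-1 a^-1 b a^-1 b a b) = x^3*y^2*z^2 - x^4*y*z - x^2*y^3*z - 2*x^2*y*z^3 + x^3*y^2 + x^3*z^2 + x*y^2*z^2 + x*z^4 + 3*x^2*y*z - x^3 - 2*x*y^2 - 4*x*z^2 + y*z + 3*x
trace(b a b a^-2) = trace(a^-1 b a b)*trace(a) - trace(a^-1 b a b a) = x^2*y*z - x^3 - x*z^2 - y*z + 3*x
apply: trace(a^-1 b a b a^-2) = trace(b a b a^-2)*trace(a) - trace(b a b a^-1) = x^3*y*z - x^4 - x^2*z^2 - 2*x*y*z + 4*x^2 + z^2 - 2
trace(a b a^-2 b^-1 a^-2 b a^-1 b) = trace(a^-1 b a^-1 b a b a^-2 b^-1)*trace(a) - trace(a^-1 b a^-1 b a b a^-2 b^-1 a) = x^4*y^2*z^2 - x^5*y*z - x^3*y^3*z - 2*x^3*y*z^3 + x^4*y^2 + x^4*z^2 + x^2*y^2*z^2 + x^2*z^4 + 2*x^3*y*z - 2*x^2*y^2 - 3*x^2*z^2 + 3*x*y*z - x^2 - z^2 + 2
apply: trace(a^-1 b^-1 a b a^-2 b^-1 a^-2 b) = trace(a b a^-2 b^-1 a^-2 b a^-1)*trace(b) - trace(a b a^-2 b^-1 a^-2 b a^-1 b) = -x^4*y^2*z^2 + x^5*y*z + 2*x^3*y^3*z + 2*x^3*y*z^3 - x^4*y^2 - x^4*z^2 - x^2*y^4 - 2*x^2*y^2*z^2 - x^2*z^4 - 3*x^3*y*z + 3*x^2*y^2 + 3*x^2*z^2 - x*y*z + x^2 + y^2 + z^2 - 2
trace(b a^-1) = trace(b)*trace(a) - trace(b a) = x*y - z
apply: trace(a^-1 b a^-1) = trace(b a^-1)*trace(a) - trace(b) = x^2*y - x*z - y
trace(a^-1 b a^-1 b) = trace(b a^-1 b)*trace(a) - trace(b a^-1 b a) = x^2*y^2 - 2*x*y*z + z^2 - 2
trace(a^-1 b^-1 a^-1 b) = trace(a^-1 b a^-1)*trace(b) - trace(a^-1 b a^-1 b) = x*y*z - y^2 - z^2 + 2
use: trace(b a^-2 b^-1 a^-1) = trace(a^-1 b^-1 a^-1 b)*trace(a) - trace(a^-1 b^-1 a^-1 b a) = x^2*y*z - x*y^2 - x*z^2 + x
trace(a^-1 b^-1 a b a^-2 b^-1 a^-2 b a^-1) = trace(a^-1 b^-1 a b a^-2 b^-1 a^-2 b)*trace(a) - trace(a^-1 b^-1 a b a^-2 b^-1 a^-2 b a) = -x^5*y^2*z^2 + x^6*y*z + 2*x^4*y^3*z + 2*x^4*y*z^3 - x^5*y^2 - x^5*z^2 - x^3*y^4 - 2*x^3*y^2*z^2 - x^3*z^4 - 3*x^4*y*z + 3*x^3*y^2 + 3*x^3*z^2 - 2*x^2*y*z + x^3 + 2*x*y^2 + 2*x*z^2 - 3*x
apply: trace(b^-1 a^-2 b a^-3 b^-1 a b a^-2) = trace(a^-1 b^-1 a b a^-2 b^-1 a^-2 b a^-1)*trace(a) - trace(a^-1 b^-1 a b a^-2 b^-1 a^-2 b) = -x^6*y^2*z^2 + x^7*y*z + 2*x^5*y^3*z + 2*x^5*y*z^3 - x^6*y^2 - x^6*z^2 - x^4*y^4 - x^4*y^2*z^2 - x^4*z^4 - 4*x^5*y*z - 2*x^3*y^3*z - 2*x^3*y*z^3 + 4*x^4*y^2 + 4*x^4*z^2 + x^2*y^4 + 2*x^2*y^2*z^2 + x^2*z^4 + x^3*y*z + x^4 - x^2*y^2 - x^2*z^2 + x*y*z - 4*x^2 - y^2 - z^2 + 2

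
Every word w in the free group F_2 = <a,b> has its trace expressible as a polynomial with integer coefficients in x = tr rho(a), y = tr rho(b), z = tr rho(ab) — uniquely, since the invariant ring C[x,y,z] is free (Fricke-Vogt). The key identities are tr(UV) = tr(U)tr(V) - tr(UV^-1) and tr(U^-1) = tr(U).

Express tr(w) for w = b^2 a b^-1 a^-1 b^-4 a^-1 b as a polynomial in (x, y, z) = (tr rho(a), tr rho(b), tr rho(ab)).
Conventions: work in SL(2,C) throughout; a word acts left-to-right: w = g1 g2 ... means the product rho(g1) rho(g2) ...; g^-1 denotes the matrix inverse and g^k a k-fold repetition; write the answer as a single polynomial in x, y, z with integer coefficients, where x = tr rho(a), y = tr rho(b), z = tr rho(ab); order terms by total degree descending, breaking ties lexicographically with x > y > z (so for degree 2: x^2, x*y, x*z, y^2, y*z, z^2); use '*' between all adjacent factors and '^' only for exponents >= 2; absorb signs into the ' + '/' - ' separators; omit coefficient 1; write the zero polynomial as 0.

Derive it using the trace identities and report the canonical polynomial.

trace(b^2) = trace(b) * trace(b) - trace(1)   [square of b] = y^2 - 2
so trace(b^3) = trace(b) * trace(b^2) - trace(b)   [square of b] = y^3 - 3*y
so trace(a b^2) = trace(b) * trace(a b) - trace(a)   [square of b] = y*z - x
trace(b a b^2) = trace(b) * trace(a b^2) - trace(a b)   [square of b] = y^2*z - x*y - z
so trace(b^3 a b) = trace(b) * trace(b a b^2) - trace(b a b)   [square of b] = y^3*z - x*y^2 - 2*y*z + x
reduce: trace(a b a b) = trace(a b) * trace(a b) - trace(1)   [split at a repeated a] = z^2 - 2
so trace(a b a) = trace(a) * trace(b a) - trace(b)   [square of a] = x*z - y
trace(a b a b^2) = trace(b) * trace(a b a b) - trace(a b a)   [square of b] = y*z^2 - x*z - y
trace(b^3 a b a) = trace(b) * trace(a b a b^2) - trace(a b a b)   [square of b] = y^2*z^2 - x*y*z - y^2 - z^2 + 2
trace(a^-1 b^3 a b) = trace(b^3 a b) * trace(a) - trace(b^3 a b a)   [inverse elimination on a] = x*y^3*z - x^2*y^2 - y^2*z^2 - x*y*z + x^2 + y^2 + z^2 - 2
trace(a^-1 b^3 a b^-1) = trace(a^-1 b^3 a) * trace(b) - trace(a^-1 b^3 a b)   [inverse elimination on b] = -x*y^3*z + x^2*y^2 + y^4 + y^2*z^2 + x*y*z - x^2 - 4*y^2 - z^2 + 2
so trace(a^-1 b^3 a b^-1 a^-1) = trace(a^-1 b^3 a b^-1) * trace(a) - trace(a^-1 b^3 a b^-1 a)   [inverse elimination on a] = -x^2*y^3*z + x^3*y^2 + x*y^4 + x*y^2*z^2 + x^2*y*z - x^3 - 4*x*y^2 - x*z^2 - y*z + 3*x
trace(b^4) = trace(b) * trace(b^3) - trace(b^2)   [square of b] = y^4 - 4*y^2 + 2
reduce: trace(b a^-1 b^3) = trace(b^4) * trace(a) - trace(b^4 a)   [inverse elimination on a] = x*y^4 - y^3*z - 3*x*y^2 + 2*y*z + x
so trace(b^4 a b) = trace(b) * trace(b^3 a b) - trace(b^3 a)   [square of b] = y^4*z - x*y^3 - 3*y^2*z + 2*x*y + z
trace(b^4 a b a) = trace(b) * trace(b^2 a b a b) - trace(b^2 a b a)   [square of b] = y^3*z^2 - x*y^2*z - y^3 - 2*y*z^2 + x*z + 3*y
trace(b^3 a b a^-1 b) = trace(b^4 a b) * trace(a) - trace(b^4 a b a)   [inverse elimination on a] = x*y^4*z - x^2*y^3 - y^3*z^2 - 2*x*y^2*z + 2*x^2*y + y^3 + 2*y*z^2 - 3*y
trace(a^2) = trace(a) * trace(a) - trace(1)   [square of a] = x^2 - 2
trace(a b^2 a) = trace(b) * trace(a^2 b) - trace(a^2)   [square of b] = x*y*z - x^2 - y^2 + 2
so trace(b a b^2 a b) = trace(b) * trace(a b^2 a b) - trace(a b^2 a)   [square of b] = y^2*z^2 - 2*x*y*z + x^2 - 2
trace(b a b^3 a b) = trace(b) * trace(b a b^2 a b) - trace(b a b^2 a)   [square of b] = y^3*z^2 - 2*x*y^2*z + x^2*y - y*z^2 + x*z - y
reduce: trace(a b a b a b) = trace(a b) * trace(a b a b) - trace(a^-1 b^-1)   [split at a repeated a] = z^3 - 3*z
trace(a b a b a) = trace(a) * trace(b a b a) - trace(b a b)   [square of a] = x*z^2 - y*z - x
trace(a b a b a b^2) = trace(b) * trace(a b a b a b) - trace(a b a b a)   [square of b] = y*z^3 - x*z^2 - 2*y*z + x
reduce: trace(b a b^3 a b a) = trace(b) * trace(a b a b a b^2) - trace(a b a b a b)   [square of b] = y^2*z^3 - x*y*z^2 - 2*y^2*z - z^3 + x*y + 3*z
trace(b^3 a b a^-1 b a) = trace(b a b^3 a b) * trace(a) - trace(b a b^3 a b a)   [inverse elimination on a] = x*y^3*z^2 - 2*x^2*y^2*z - y^2*z^3 + x^3*y + x^2*z + 2*y^2*z + z^3 - 2*x*y - 3*z
so trace(a^-1 b a^-1 b^3 a b) = trace(b^3 a b a^-1 b) * trace(a) - trace(b^3 a b a^-1 b a)   [inverse elimination on a] = x^2*y^4*z - x^3*y^3 - 2*x*y^3*z^2 + y^2*z^3 + x^3*y + x*y^3 + 2*x*y*z^2 - x^2*z - 2*y^2*z - z^3 - x*y + 3*z
reduce: trace(a^-1 b^3 a b^-1 a^-1 b) = trace(a^-1 b a^-1 b^3 a) * trace(b) - trace(a^-1 b a^-1 b^3 a b)   [inverse elimination on b] = -x^2*y^4*z + x^3*y^3 + x*y^5 + 2*x*y^3*z^2 - y^4*z - y^2*z^3 - x^3*y - 4*x*y^3 - 2*x*y*z^2 + x^2*z + 4*y^2*z + z^3 + 2*x*y - 3*z
so trace(a^-1 b^3 a b^-1 a^-1 b^-1) = trace(a^-1 b^3 a b^-1 a^-1) * trace(b) - trace(a^-1 b^3 a b^-1 a^-1 b)   [inverse elimination on b] = -x*y^3*z^2 + x^2*y^2*z + y^4*z + y^2*z^3 + x*y*z^2 - x^2*z - 5*y^2*z - z^3 + x*y + 3*z
trace(b^-2 a^-1 b^3 a b^-1 a^-1) = trace(a^-1 b^3 a b^-1 a^-1 b^-1) * trace(b) - trace(a^-1 b^3 a b^-1 a^-1)   [inverse elimination on b] = -x*y^4*z^2 + 2*x^2*y^3*z + y^5*z + y^3*z^3 - x^3*y^2 - x*y^4 - 2*x^2*y*z - 5*y^3*z - y*z^3 + x^3 + 5*x*y^2 + x*z^2 + 4*y*z - 3*x
so trace(b^-3 a^-1 b^3 a b^-1 a^-1) = trace(b^-2 a^-1 b^3 a b^-1 a^-1) * trace(b) - trace(b^-2 a^-1 b^3 a b^-1 a^-1 b)   [inverse elimination on b] = -x*y^5*z^2 + 2*x^2*y^4*z + y^6*z + y^4*z^3 - x^3*y^3 - x*y^5 + x*y^3*z^2 - 3*x^2*y^2*z - 6*y^4*z - 2*y^2*z^3 + x^3*y + 5*x*y^3 + x^2*z + 9*y^2*z + z^3 - 4*x*y - 3*z
trace(b^2 a b^-1 a^-1 b^-4 a^-1 b) = trace(b^-3 a^-1 b^3 a b^-1 a^-1) * trace(b) - trace(b^-3 a^-1 b^3 a b^-1 a^-1 b)   [inverse elimination on b] = -x*y^6*z^2 + 2*x^2*y^5*z + y^7*z + y^5*z^3 - x^3*y^4 - x*y^6 + 2*x*y^4*z^2 - 5*x^2*y^3*z - 7*y^5*z - 3*y^3*z^3 + 2*x^3*y^2 + 6*x*y^4 + 3*x^2*y*z + 14*y^3*z + 2*y*z^3 - x^3 - 9*x*y^2 - x*z^2 - 7*y*z + 3*x

-x*y^6*z^2 + 2*x^2*y^5*z + y^7*z + y^5*z^3 - x^3*y^4 - x*y^6 + 2*x*y^4*z^2 - 5*x^2*y^3*z - 7*y^5*z - 3*y^3*z^3 + 2*x^3*y^2 + 6*x*y^4 + 3*x^2*y*z + 14*y^3*z + 2*y*z^3 - x^3 - 9*x*y^2 - x*z^2 - 7*y*z + 3*x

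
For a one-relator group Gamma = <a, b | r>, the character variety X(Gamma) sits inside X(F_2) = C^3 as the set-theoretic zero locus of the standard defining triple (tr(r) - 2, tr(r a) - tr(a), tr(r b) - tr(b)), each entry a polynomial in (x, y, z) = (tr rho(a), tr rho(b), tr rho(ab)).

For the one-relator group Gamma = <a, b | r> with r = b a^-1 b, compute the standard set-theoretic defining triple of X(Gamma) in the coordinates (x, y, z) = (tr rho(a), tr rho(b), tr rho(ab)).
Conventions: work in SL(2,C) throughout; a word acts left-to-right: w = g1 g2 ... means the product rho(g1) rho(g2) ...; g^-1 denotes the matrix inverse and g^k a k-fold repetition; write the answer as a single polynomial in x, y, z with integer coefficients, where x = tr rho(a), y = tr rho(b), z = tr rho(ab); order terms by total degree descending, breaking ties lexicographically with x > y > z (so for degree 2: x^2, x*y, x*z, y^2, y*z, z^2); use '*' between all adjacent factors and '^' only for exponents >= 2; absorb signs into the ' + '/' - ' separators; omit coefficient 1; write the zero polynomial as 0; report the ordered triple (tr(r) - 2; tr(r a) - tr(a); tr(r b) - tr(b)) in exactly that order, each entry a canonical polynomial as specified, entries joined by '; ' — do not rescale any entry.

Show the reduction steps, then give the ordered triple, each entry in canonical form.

trace(b^2) = trace(b)*trace(b) - trace(1) = y^2 - 2
trace(b^2 a) = trace(b)*trace(a b) - trace(a) = y*z - x
trace(b a^-1 b) = trace(b^2)*trace(a) - trace(b^2 a) = x*y^2 - y*z - x
next, trace(b a b a) = trace(a b)*trace(a b) - trace(1)  (split on a) = z^2 - 2
next, trace(b a^-1 b a) = trace(b a b)*trace(a) - trace(b a b a)  (eliminate a^-1) = x*y*z - x^2 - z^2 + 2
trace(b^3) = trace(b)*trace(b^2) - trace(b)  (reduce the b square) = y^3 - 3*y
trace(b^3 a) = trace(b)*trace(b a b) - trace(b a)  (reduce the b square) = y^2*z - x*y - z
trace(b a^-1 b^2) = trace(b^3)*trace(a) - trace(b^3 a)  (eliminate a^-1) = x*y^3 - y^2*z - 2*x*y + z
assemble the triple (trace(r) - 2; trace(r a) - x; trace(r b) - y)

x*y^2 - y*z - x - 2; x*y*z - x^2 - z^2 - x + 2; x*y^3 - y^2*z - 2*x*y - y + z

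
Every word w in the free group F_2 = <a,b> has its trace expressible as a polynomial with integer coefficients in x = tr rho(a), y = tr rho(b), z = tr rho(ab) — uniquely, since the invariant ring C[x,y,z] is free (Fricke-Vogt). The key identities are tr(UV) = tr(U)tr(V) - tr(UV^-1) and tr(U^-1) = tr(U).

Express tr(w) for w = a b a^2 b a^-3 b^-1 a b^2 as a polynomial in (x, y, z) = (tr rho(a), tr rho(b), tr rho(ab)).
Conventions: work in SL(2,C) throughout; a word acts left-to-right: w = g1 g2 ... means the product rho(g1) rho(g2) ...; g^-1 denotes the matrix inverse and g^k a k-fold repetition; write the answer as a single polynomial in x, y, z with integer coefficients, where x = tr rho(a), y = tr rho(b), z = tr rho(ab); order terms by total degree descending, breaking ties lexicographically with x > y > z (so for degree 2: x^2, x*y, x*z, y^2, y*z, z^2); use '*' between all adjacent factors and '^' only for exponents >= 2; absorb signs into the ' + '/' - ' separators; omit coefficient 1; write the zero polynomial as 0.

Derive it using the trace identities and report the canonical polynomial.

-x^4*y^2*z^3 + 2*x^5*y*z^2 + 2*x^3*y^3*z^2 + x^3*y*z^4 - x^6*z - 2*x^4*y^2*z - x^4*z^3 - x^2*y^4*z - 6*x^3*y*z^2 - 2*x*y^3*z^2 - x*y*z^4 + 5*x^4*z + 6*x^2*y^2*z + x^2*z^3 + y^4*z + y^2*z^3 + 4*x*y*z^2 - 4*x^2*z - 3*y^2*z - x*y - z

trace(b a b a) = trace(a b) * trace(a b) - trace(1) = z^2 - 2
next, trace(b a b) = trace(b) * trace(a b) - trace(a) = y*z - x
trace(b a b a^2) = trace(a) * trace(b a b a) - trace(b a b) = x*z^2 - y*z - x
and trace(a b a^3 b) = trace(a) * trace(b a b a^2) - trace(b a b a) = x^2*z^2 - x*y*z - x^2 - z^2 + 2
and trace(a b a) = trace(a) * trace(b a) - trace(b) = x*z - y
and trace(a b a^2) = trace(a) * trace(a b a) - trace(a b) = x^2*z - x*y - z
trace(a b a^3) = trace(a) * trace(a b a^2) - trace(a b a) = x^3*z - x^2*y - 2*x*z + y
next, trace(a b^2 a b a^2) = trace(b) * trace(a b a^3 b) - trace(a b a^3) = x^2*y*z^2 - x^3*z - x*y^2*z - y*z^2 + 2*x*z + y
and trace(b a b a b a) = trace(a b a b) * trace(a b) - trace(b a) = z^3 - 3*z
and trace(b a b a b) = trace(b) * trace(a b a b) - trace(a b a) = y*z^2 - x*z - y
next, trace(b a b a^2 b a) = trace(a) * trace(b a b a b a) - trace(b a b a b) = x*z^3 - y*z^2 - 2*x*z + y
and trace(b a b a^2 b) = trace(b) * trace(a b a^2 b) - trace(a b a^2) = x*y*z^2 - x^2*z - y^2*z + z
trace(a b a^2 b a^2 b) = trace(a) * trace(b a b a^2 b a) - trace(b a b a^2 b) = x^2*z^3 - 2*x*y*z^2 - x^2*z + y^2*z + x*y - z
next, trace(a^2) = trace(a) * trace(a) - trace(1) = x^2 - 2
next, trace(b a^2 b) = trace(b) * trace(a^2 b) - trace(a^2) = x*y*z - x^2 - y^2 + 2
trace(a b a^2 b a) = trace(a) * trace(b a^2 b a) - trace(b a^2 b) = x^2*z^2 - 2*x*y*z + y^2 - 2
trace(a b a^2 b a^2) = trace(a) * trace(a b a^2 b a) - trace(a b a^2 b) = x^3*z^2 - 2*x^2*y*z + x*y^2 - x*z^2 + y*z - x
and trace(a b^2 a b a^2 b a) = trace(b) * trace(a b a^2 b a^2 b) - trace(a b a^2 b a^2) = x^2*y*z^3 - x^3*z^2 - 2*x*y^2*z^2 + x^2*y*z + y^3*z + x*z^2 - 2*y*z + x
trace(a b a b a b a b) = trace(b a b a b a) * trace(b a) - trace(a b a b) = z^4 - 4*z^2 + 2
trace(b a b a b^2 a b a) = trace(b) * trace(a b a b a b a b) - trace(a b a b a b a) = y*z^4 - x*z^3 - 3*y*z^2 + 2*x*z + y
trace(a b a b^2 a b) = trace(b) * trace(a b a b a b) - trace(a b a b a) = y*z^3 - x*z^2 - 2*y*z + x
trace(b a b^2) = trace(b) * trace(a b^2) - trace(a b) = y^2*z - x*y - z
trace(a b a b^2 a) = trace(a) * trace(b a b^2 a) - trace(b a b^2) = x*y*z^2 - x^2*z - y^2*z + z
next, trace(b a b a b^2 a b) = trace(b) * trace(a b a b^2 a b) - trace(a b a b^2 a) = y^2*z^3 - 2*x*y*z^2 + x^2*z - y^2*z + x*y - z
trace(a b^2 a b a^2 b a b) = trace(a) * trace(b a b a b^2 a b a) - trace(b a b a b^2 a b) = x*y*z^4 - x^2*z^3 - y^2*z^3 - x*y*z^2 + x^2*z + y^2*z + z
trace(b^-1 a b^2 a b a^2 b a) = trace(a b^2 a b a^2 b a) * trace(b) - trace(a b^2 a b a^2 b a b) = x^2*y^2*z^3 - x^3*y*z^2 - 2*x*y^3*z^2 - x*y*z^4 + x^2*y^2*z + x^2*z^3 + y^4*z + y^2*z^3 + 2*x*y*z^2 - x^2*z - 3*y^2*z + x*y - z
trace(b^-1 a b^2 a b a^2 b a^-1) = trace(b^-1 a b^2 a b a^2 b) * trace(a) - trace(b^-1 a b^2 a b a^2 b a) = -x^2*y^2*z^3 + 2*x^3*y*z^2 + 2*x*y^3*z^2 + x*y*z^4 - x^4*z - 2*x^2*y^2*z - x^2*z^3 - y^4*z - y^2*z^3 - 3*x*y*z^2 + 3*x^2*z + 3*y^2*z + z
trace(b^-1 a b^2 a b a^2 b a^-2) = trace(b^-1 a b^2 a b a^2 b a^-1) * trace(a) - trace(b^-1 a b^2 a b a^2 b) = -x^3*y^2*z^3 + 2*x^4*y*z^2 + 2*x^2*y^3*z^2 + x^2*y*z^4 - x^5*z - 2*x^3*y^2*z - x^3*z^3 - x*y^4*z - x*y^2*z^3 - 4*x^2*y*z^2 + 4*x^3*z + 4*x*y^2*z + y*z^2 - x*z - y
trace(a b a^2 b a^-3 b^-1 a b^2) = trace(b^-1 a b^2 a b a^2 b a^-2) * trace(a) - trace(b^-1 a b^2 a b a^2 b a^-1) = -x^4*y^2*z^3 + 2*x^5*y*z^2 + 2*x^3*y^3*z^2 + x^3*y*z^4 - x^6*z - 2*x^4*y^2*z - x^4*z^3 - x^2*y^4*z - 6*x^3*y*z^2 - 2*x*y^3*z^2 - x*y*z^4 + 5*x^4*z + 6*x^2*y^2*z + x^2*z^3 + y^4*z + y^2*z^3 + 4*x*y*z^2 - 4*x^2*z - 3*y^2*z - x*y - z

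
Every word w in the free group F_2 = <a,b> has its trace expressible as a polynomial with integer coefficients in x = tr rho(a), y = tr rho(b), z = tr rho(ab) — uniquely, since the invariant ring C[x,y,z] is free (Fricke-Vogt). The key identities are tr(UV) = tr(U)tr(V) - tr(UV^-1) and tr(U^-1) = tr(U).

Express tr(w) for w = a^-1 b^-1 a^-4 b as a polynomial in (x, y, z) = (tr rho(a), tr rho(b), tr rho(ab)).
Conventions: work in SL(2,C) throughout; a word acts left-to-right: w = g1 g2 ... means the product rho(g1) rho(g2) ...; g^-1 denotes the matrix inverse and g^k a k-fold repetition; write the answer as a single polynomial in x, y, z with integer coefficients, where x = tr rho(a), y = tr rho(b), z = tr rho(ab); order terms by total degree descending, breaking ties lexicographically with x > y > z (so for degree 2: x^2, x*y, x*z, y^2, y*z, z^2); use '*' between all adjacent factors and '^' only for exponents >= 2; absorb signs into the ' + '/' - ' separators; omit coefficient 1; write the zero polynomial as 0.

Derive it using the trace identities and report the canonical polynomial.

tr(a^-1 b) = tr(b) tr(a) - tr(b a)  (eliminate a^-1) = x*y - z
tr(a^-1 b a^-1) = tr(a^-1 b) tr(a) - tr(a^-1 b a)  (eliminate a^-1) = x^2*y - x*z - y
use: tr(a^-1 b a^-2) = tr(a^-1 b a^-1) tr(a) - tr(a^-1 b)  (eliminate a^-1) = x^3*y - x^2*z - 2*x*y + z
apply: tr(a^-4 b) = tr(a^-1 b a^-2) tr(a) - tr(a^-1 b a^-1)  (eliminate a^-1) = x^4*y - x^3*z - 3*x^2*y + 2*x*z + y
tr(a^-4 b a^-1) = tr(a^-4 b) tr(a) - tr(a^-4 b a)  (eliminate a^-1) = x^5*y - x^4*z - 4*x^3*y + 3*x^2*z + 3*x*y - z
tr(b^2) = tr(b) tr(b) - tr(1)  (reduce the b square) = y^2 - 2
tr(b^2 a) = tr(b) tr(a b) - tr(a)  (reduce the b square) = y*z - x
use: tr(b a^-1 b) = tr(b^2) tr(a) - tr(b^2 a)  (eliminate a^-1) = x*y^2 - y*z - x
tr(b a b a) = tr(a b) tr(a b) - tr(1)  (split on a) = z^2 - 2
apply: tr(b a^-1 b a) = tr(b a b) tr(a) - tr(b a b a)  (eliminate a^-1) = x*y*z - x^2 - z^2 + 2
apply: tr(b a^-1 b a^-1) = tr(b a^-1 b) tr(a) - tr(b a^-1 b a)  (eliminate a^-1) = x^2*y^2 - 2*x*y*z + z^2 - 2
apply: tr(a^-2 b a^-1 b) = tr(b a^-1 b a^-1) tr(a) - tr(b a^-1 b)  (eliminate a^-1) = x^3*y^2 - 2*x^2*y*z - x*y^2 + x*z^2 + y*z - x
tr(a^-3 b a^-1 b) = tr(a^-2 b a^-1 b) tr(a) - tr(a^-2 b a^-1 b a)  (eliminate a^-1) = x^4*y^2 - 2*x^3*y*z - 2*x^2*y^2 + x^2*z^2 + 3*x*y*z - x^2 - z^2 + 2
use: tr(a^-4 b a^-1 b) = tr(a^-3 b a^-1 b) tr(a) - tr(a^-3 b a^-1 b a)  (eliminate a^-1) = x^5*y^2 - 2*x^4*y*z - 3*x^3*y^2 + x^3*z^2 + 5*x^2*y*z - x^3 + x*y^2 - 2*x*z^2 - y*z + 3*x
apply: tr(a^-1 b^-1 a^-4 b) = tr(a^-4 b a^-1) tr(b) - tr(a^-4 b a^-1 b)  (eliminate b^-1) = x^4*y*z - x^3*y^2 - x^3*z^2 - 2*x^2*y*z + x^3 + 2*x*y^2 + 2*x*z^2 - 3*x

x^4*y*z - x^3*y^2 - x^3*z^2 - 2*x^2*y*z + x^3 + 2*x*y^2 + 2*x*z^2 - 3*x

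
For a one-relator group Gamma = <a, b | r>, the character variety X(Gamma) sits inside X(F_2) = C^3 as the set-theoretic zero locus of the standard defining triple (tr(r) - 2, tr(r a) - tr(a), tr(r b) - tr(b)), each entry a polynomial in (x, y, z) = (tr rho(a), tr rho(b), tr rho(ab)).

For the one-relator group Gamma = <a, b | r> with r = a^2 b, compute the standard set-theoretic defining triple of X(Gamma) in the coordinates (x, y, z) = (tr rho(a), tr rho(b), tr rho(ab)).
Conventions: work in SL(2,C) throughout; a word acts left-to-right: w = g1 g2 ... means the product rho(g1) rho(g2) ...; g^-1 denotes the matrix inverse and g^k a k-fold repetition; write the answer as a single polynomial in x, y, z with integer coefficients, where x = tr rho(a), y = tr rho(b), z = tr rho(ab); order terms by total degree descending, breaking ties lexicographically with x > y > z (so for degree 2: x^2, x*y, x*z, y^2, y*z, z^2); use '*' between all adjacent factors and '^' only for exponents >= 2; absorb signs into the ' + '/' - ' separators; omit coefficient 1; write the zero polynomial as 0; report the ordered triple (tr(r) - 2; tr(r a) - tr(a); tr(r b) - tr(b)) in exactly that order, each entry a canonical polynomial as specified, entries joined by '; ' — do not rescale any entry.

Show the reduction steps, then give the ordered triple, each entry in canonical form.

x*z - y - 2; x^2*z - x*y - x - z; x*y*z - x^2 - y^2 - y + 2

and tr(a^2 b) = tr(a) * tr(b a) - tr(b) = x*z - y
next, tr(a^2 b a) = tr(a) * tr(a b a) - tr(a b)  (reduce the a square) = x^2*z - x*y - z
and tr(b^2 a) = tr(b) * tr(a b) - tr(a) = y*z - x
next, tr(b^2) = tr(b) * tr(b) - tr(1) = y^2 - 2
and tr(a^2 b^2) = tr(a) * tr(b^2 a) - tr(b^2) = x*y*z - x^2 - y^2 + 2
assemble the triple (tr(r) - 2; tr(r a) - x; tr(r b) - y)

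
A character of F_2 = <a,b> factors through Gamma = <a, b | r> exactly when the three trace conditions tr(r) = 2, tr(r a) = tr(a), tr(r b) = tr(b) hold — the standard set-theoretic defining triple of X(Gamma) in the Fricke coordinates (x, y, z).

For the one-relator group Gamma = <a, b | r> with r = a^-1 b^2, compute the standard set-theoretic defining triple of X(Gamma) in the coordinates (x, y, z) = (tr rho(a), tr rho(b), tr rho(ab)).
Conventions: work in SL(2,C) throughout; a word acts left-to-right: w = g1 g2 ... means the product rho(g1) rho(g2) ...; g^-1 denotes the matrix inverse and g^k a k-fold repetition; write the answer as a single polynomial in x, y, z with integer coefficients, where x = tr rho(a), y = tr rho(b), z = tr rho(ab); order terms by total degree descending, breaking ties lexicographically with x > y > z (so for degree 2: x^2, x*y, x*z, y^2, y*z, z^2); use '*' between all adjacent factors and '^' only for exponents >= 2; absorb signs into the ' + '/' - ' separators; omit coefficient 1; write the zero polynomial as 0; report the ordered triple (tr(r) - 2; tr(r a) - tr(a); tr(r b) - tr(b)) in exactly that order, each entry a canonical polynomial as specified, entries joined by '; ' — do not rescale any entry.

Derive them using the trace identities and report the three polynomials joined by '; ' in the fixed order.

x*y^2 - y*z - x - 2; y^2 - x - 2; x*y^3 - y^2*z - 2*x*y - y + z

so tr(b^2) = tr(b)*tr(b) - tr(1)   [square of b] = y^2 - 2
so tr(b^2 a) = tr(b)*tr(a b) - tr(a)   [square of b] = y*z - x
tr(a^-1 b^2) = tr(b^2)*tr(a) - tr(b^2 a)   [inverse elimination on a] = x*y^2 - y*z - x
reduce: tr(b^3) = tr(b)*tr(b^2) - tr(b) = y^3 - 3*y
tr(b^3 a) = tr(b)*tr(a b^2) - tr(a b) = y^2*z - x*y - z
so tr(a^-1 b^3) = tr(b^3)*tr(a) - tr(b^3 a) = x*y^3 - y^2*z - 2*x*y + z
assemble the triple (tr(r) - 2; tr(r a) - x; tr(r b) - y)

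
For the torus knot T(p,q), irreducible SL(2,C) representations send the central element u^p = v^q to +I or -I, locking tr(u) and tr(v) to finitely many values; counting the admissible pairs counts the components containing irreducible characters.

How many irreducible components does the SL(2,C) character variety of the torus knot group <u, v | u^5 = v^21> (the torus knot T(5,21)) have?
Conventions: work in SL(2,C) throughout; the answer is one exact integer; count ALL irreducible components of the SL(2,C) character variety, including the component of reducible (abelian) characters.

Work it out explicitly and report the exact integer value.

41

In the torus knot group T(5,21), u^5 = v^21 is central, so an irreducible representation sends it to +I or -I (Schur).
This locks tr(u) to 2*cos(pi*alpha/5), alpha in 1..4, and tr(v) to 2*cos(pi*beta/21), beta in 1..20, on each component of irreducible characters.
u^5 = (-1)^alpha I and v^21 = (-1)^beta I must agree, so alpha and beta have equal parity.
count pairs: odd alpha (2 choices) x odd beta (10), plus even alpha (2) x even beta (10): 2*10 + 2*10 = 40.
components with irreducible characters: 40; plus the single component of reducible (abelian) characters: total 41.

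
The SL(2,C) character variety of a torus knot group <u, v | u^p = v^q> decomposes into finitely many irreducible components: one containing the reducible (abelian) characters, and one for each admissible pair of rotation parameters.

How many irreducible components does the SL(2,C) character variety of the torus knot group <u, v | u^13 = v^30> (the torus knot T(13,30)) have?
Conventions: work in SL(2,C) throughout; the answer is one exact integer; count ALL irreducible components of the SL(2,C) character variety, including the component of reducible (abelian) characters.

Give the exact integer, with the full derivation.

For T(13,30): irreducibility forces the central element u^13 = v^30 to one of +I, -I.
So on each irreducible component the traces are pinned: tr(u) = 2*cos(pi*alpha/13) with 1 <= alpha <= 12, tr(v) = 2*cos(pi*beta/30) with 1 <= beta <= 29.
The two central values (-1)^alpha I and (-1)^beta I must be the same matrix, so alpha and beta share a parity.
Enumerate parity-matched pairs: 6*15 odd-odd plus 6*14 even-even gives 174.
components with irreducible characters: 174; plus the single component of reducible (abelian) characters: total 175.

175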